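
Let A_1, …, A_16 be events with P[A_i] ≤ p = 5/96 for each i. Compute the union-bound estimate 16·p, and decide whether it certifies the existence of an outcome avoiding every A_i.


Union bound: P[∪_{i=1}^{16} A_i] ≤ Σ_i P[A_i] ≤ 16·p = 16·(5/96) = 5/6.
Numerically: 5/6 ≈ 0.833333.
Is 5/6 < 1? YES.
Since P[∪ A_i] ≤ 5/6 < 1, the complement has P[∩ A_i^c] ≥ 1 − 5/6 = 1/6 > 0, so some outcome avoids every A_i.

16·p = 5/6 ≈ 0.833333; existence CERTIFIED by the union bound.


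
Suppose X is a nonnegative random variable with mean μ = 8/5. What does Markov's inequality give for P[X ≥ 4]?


μ = E[X] = 8/5, a = 4.
Markov: P[X ≥ 4] ≤ μ/a = (8/5)/4 = 2/5.
Numerically: ≈ 0.400.
(Since a = 4 > μ = 1.600, the bound 2/5 is < 1 and informative.)

P[X ≥ 4] ≤ 2/5 ≈ 0.400.


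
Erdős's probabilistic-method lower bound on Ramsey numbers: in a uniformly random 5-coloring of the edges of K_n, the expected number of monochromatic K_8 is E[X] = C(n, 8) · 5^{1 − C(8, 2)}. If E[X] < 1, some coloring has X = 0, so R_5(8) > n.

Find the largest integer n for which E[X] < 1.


We need C(n, 8) · 5^{1 − 28} < 1, i.e. C(n, 8) < 5^{28 − 1} = 7450580596923828125.
Check values of n near the boundary:
  n = 859: C(859, 8) = 7115855595170747139; 7115855595170747139 < 7450580596923828125? YES
  n = 860: C(860, 8) = 7182671140665308145; 7182671140665308145 < 7450580596923828125? YES
  n = 861: C(861, 8) = 7250034996615275865; 7250034996615275865 < 7450580596923828125? YES
  n = 862: C(862, 8) = 7317951015318931845; 7317951015318931845 < 7450580596923828125? YES
  n = 863: C(863, 8) = 7386423071602617757; 7386423071602617757 < 7450580596923828125? YES
  n = 864: C(864, 8) = 7455455062926006708; 7455455062926006708 < 7450580596923828125? NO
  n = 865: C(865, 8) = 7525050909487743060; 7525050909487743060 < 7450580596923828125? NO
  n = 866: C(866, 8) = 7595214554331451620; 7595214554331451620 < 7450580596923828125? NO
The largest n with C(n, 8) < 7450580596923828125 is n = 863 (where E[X] = 7386423071602617757/7450580596923828125 ≈ 0.9914). Hence R_5(8) > 863, i.e. R_5(8) ≥ 864.

Largest n = 863; hence R_5(8) > 863.


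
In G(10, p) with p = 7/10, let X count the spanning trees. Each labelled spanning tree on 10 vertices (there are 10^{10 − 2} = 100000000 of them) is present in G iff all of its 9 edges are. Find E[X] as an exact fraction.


K_10 has 10^{10 − 2} = 100000000 labelled spanning trees.
For each such spanning tree H, let X_H = 1 if all 9 edges of H are present in G. Then P[X_H = 1] = p^{9} = (7/10)^{9} = 40353607/1000000000.
Summing the indicators: E[X] = Σ_H E[X_H] = 100000000 · p^{9} = 100000000 · 40353607/1000000000 = 40353607/10.
Numerically: E[X] ≈ 4.03536e+06.

E[X] = 100000000 · (7/10)^{9} = 40353607/10 ≈ 4.03536e+06.


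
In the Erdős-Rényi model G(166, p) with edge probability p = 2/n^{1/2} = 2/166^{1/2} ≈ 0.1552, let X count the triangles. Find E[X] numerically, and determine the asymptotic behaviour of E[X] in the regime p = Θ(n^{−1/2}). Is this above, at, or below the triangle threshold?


Number of potential triangles: C(166, 3) = 748660.
Each occurs with probability p³ ≈ (0.1552)³ ≈ 3.740484e-03.
By linearity: E[X] = C(166, 3)·p³ ≈ 748660 · 3.740484e-03 ≈ 2800.3511.
Since α = 1/2 < 1, p = c/n^{1/2} ≫ 1/n is above the triangle threshold p ~ 1/n. Asymptotically E[X] ~ (c³/6)·n^{3(1−α)} = (2³/6)·n^{1.5} → ∞; triangles are abundant w.h.p.

E[X] ≈ 2800.3511; in regime p = Θ(1/n^{1/2}) E[X] diverges (above the triangle threshold p ~ 1/n).


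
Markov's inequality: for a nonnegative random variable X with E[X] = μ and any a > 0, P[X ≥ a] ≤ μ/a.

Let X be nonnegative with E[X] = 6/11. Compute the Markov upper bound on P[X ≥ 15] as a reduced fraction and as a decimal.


μ = E[X] = 6/11, a = 15.
Markov: P[X ≥ 15] ≤ μ/a = (6/11)/15 = 2/55.
Numerically: ≈ 0.03636.
(Since a = 15 > μ = 0.54545, the bound 2/55 is < 1 and informative.)

P[X ≥ 15] ≤ 2/55 ≈ 0.03636.


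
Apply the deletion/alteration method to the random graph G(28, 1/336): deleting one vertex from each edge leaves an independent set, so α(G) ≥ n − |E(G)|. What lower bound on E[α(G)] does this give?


E[|E(G)|] = C(28, 2)·p = 378 · (1/336) = 9/8.
E[α(G)] ≥ n − E[|E(G)|] = 28 − 9/8 = 215/8.
Numerically: ≈ 26.875000.
(This is only a lower bound; the true E[α(G)] may be larger.)

E[α(G)] ≥ 215/8 ≈ 26.875000.


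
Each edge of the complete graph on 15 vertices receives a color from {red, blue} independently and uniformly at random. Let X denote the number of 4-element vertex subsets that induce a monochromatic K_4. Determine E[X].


Let X = Σ_S X_S over the C(15, 4) = 1365 subsets S of size 4, where X_S = 1 if the K_4 on S is monochromatic.
For a fixed S, the K_4 on S has C(4, 2) = 6 edges. P[all 6 edges red] = (1/2)^6, and likewise for blue, so P[monochromatic] = 2·(1/2)^6 = 2^{1 − 6} = 1/32.
By linearity: E[X] = C(15, 4) · 2^{1 − 6} = 1365 · 1/32 = 1365/32.
Numerically: E[X] ≈ 42.656250.

E[X] = C(15,4)·2^(1−C(4,2)) = 1365/32 ≈ 42.656250.


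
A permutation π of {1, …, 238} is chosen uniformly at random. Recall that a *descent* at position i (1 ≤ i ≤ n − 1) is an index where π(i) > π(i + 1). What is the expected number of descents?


Write X = Σ X_I over i = 1, …, 237, with X_I the indicator of one descent.
There are 237 indicators.
For each fixed i, the pair (π(i), π(i+1)) is a uniformly random ordered pair of distinct values from {1, …, 238}; by symmetry P[π(i) > π(i+1)] = 1/2.
By linearity: E[X] = 237 · (1/2) = (238 − 1) · (1/2) = 237/2 ≈ 118.500000.

E[X] = 237/2 = 118.500000.


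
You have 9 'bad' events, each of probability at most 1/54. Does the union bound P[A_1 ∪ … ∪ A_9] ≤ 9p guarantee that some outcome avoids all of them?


Union bound: P[∪_{i=1}^{9} A_i] ≤ Σ_i P[A_i] ≤ 9·p = 9·(1/54) = 1/6.
Numerically: 1/6 ≈ 0.1666667.
Is 1/6 < 1? YES.
Since P[∪ A_i] ≤ 1/6 < 1, the complement has P[∩ A_i^c] ≥ 1 − 1/6 = 5/6 > 0, so some outcome avoids every A_i.

9·p = 1/6 ≈ 0.1666667; existence CERTIFIED by the union bound.


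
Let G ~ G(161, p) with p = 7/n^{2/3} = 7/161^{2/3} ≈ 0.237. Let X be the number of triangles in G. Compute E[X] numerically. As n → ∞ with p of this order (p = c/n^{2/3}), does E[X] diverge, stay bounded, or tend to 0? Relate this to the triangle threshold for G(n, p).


Number of potential triangles: C(161, 3) = 682640.
Each occurs with probability p³ ≈ (0.237)³ ≈ 1.32325e-02.
By linearity: E[X] = C(161, 3)·p³ ≈ 682640 · 1.32325e-02 ≈ 9033.043.
Since α = 2/3 < 1, p = c/n^{2/3} ≫ 1/n is above the triangle threshold p ~ 1/n. Asymptotically E[X] ~ (c³/6)·n^{3(1−α)} = (7³/6)·n^{1} → ∞; triangles are abundant w.h.p.

E[X] ≈ 9033.043; in regime p = Θ(1/n^{2/3}) E[X] diverges (above the triangle threshold p ~ 1/n).


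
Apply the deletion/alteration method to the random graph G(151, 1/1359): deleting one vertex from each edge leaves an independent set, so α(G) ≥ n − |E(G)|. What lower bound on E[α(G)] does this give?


E[|E(G)|] = C(151, 2)·p = 11325 · (1/1359) = 25/3.
E[α(G)] ≥ n − E[|E(G)|] = 151 − 25/3 = 428/3.
Numerically: ≈ 142.6667.
(This is only a lower bound; the true E[α(G)] may be larger.)

E[α(G)] ≥ 428/3 ≈ 142.6667.


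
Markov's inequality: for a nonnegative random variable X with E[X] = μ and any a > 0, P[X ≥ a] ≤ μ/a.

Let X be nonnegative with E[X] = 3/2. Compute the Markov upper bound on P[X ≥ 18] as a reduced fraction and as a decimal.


μ = E[X] = 3/2, a = 18.
Markov: P[X ≥ 18] ≤ μ/a = (3/2)/18 = 1/12.
Numerically: ≈ 0.0833.
(Since a = 18 > μ = 1.5000, the bound 1/12 is < 1 and informative.)

P[X ≥ 18] ≤ 1/12 ≈ 0.0833.


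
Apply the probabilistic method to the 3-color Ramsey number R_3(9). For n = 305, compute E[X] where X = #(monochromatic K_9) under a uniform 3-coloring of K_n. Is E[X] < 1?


E[X] = C(305, 9) · 3^{1 − 36} = 55871664980896050 · 3^{−35} = 55871664980896050/50031545098999707.
As a reduced fraction: E[X] = 18623888326965350/16677181699666569 ≈ 1.1167288.
Is E[X] < 1? NO.
Since E[X] ≥ 1, the first-moment bound is inconclusive at n = 305; it does NOT by itself certify R_3(9) > 305.

E[X] = 18623888326965350/16677181699666569 ≈ 1.1167288; E[X] ≥ 1; first-moment method inconclusive here.


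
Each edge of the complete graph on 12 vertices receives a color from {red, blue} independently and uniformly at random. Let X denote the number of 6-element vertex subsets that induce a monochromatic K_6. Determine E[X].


Let X = Σ_S X_S over the C(12, 6) = 924 subsets S of size 6, where X_S = 1 if the K_6 on S is monochromatic.
For a fixed S, the K_6 on S has C(6, 2) = 15 edges. P[all 15 edges red] = (1/2)^15, and likewise for blue, so P[monochromatic] = 2·(1/2)^15 = 2^{1 − 15} = 1/16384.
Summing: E[X] = C(12, 6) · 2^{1 − 15} = 924 · 1/16384 = 231/4096.
Numerically: E[X] ≈ 0.0564.

E[X] = C(12,6)·2^(1−C(6,2)) = 231/4096 ≈ 0.0564.


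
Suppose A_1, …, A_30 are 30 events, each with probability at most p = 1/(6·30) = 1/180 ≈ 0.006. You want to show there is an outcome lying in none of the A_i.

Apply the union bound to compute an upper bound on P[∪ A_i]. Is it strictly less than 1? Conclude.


Union bound: P[∪_{i=1}^{30} A_i] ≤ Σ_i P[A_i] ≤ 30·p = 30·(1/180) = 1/6.
Numerically: 1/6 ≈ 0.167.
Is 1/6 < 1? YES.
Since P[∪ A_i] ≤ 1/6 < 1, the complement has P[∩ A_i^c] ≥ 1 − 1/6 = 5/6 > 0, so some outcome avoids every A_i.

30·p = 1/6 ≈ 0.167; existence CERTIFIED by the union bound.


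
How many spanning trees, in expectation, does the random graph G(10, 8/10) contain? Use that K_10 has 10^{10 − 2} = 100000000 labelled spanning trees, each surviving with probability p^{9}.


K_10 has 10^{10 − 2} = 100000000 labelled spanning trees.
For each such spanning tree H, let X_H = 1 if all 9 edges of H are present in G. Then P[X_H = 1] = p^{9} = (4/5)^{9} = 262144/1953125.
By linearity of expectation: E[X] = Σ_H E[X_H] = 100000000 · p^{9} = 100000000 · 262144/1953125 = 67108864/5.
Numerically: E[X] ≈ 1.34218e+07.

E[X] = 100000000 · (4/5)^{9} = 67108864/5 ≈ 1.34218e+07.


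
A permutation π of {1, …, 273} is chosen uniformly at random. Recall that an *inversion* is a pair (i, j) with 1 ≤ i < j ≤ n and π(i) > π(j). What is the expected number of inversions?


Write X = Σ X_I over the C(273, 2) = 37128 pairs i < j, with X_I the indicator of one inversion.
There are 37128 indicators.
For each fixed pair i < j, the values π(i) and π(j) are two distinct elements of {1, …, 273} in uniformly random order; by symmetry P[π(i) > π(j)] = 1/2.
By linearity: E[X] = 37128 · (1/2) = C(273, 2) · (1/2) = 37128/2 = 18564 ≈ 18564.00000.

E[X] = 18564 = 18564.00000.


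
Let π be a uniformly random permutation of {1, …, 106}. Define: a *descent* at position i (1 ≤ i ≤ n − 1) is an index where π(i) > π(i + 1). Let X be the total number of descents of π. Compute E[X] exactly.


Write X = Σ X_I over i = 1, …, 105, with X_I the indicator of one descent.
There are 105 indicators.
For each fixed i, the pair (π(i), π(i+1)) is a uniformly random ordered pair of distinct values from {1, …, 106}; by symmetry P[π(i) > π(i+1)] = 1/2.
By linearity: E[X] = 105 · (1/2) = (106 − 1) · (1/2) = 105/2 ≈ 52.500000.

E[X] = 105/2 = 52.500000.


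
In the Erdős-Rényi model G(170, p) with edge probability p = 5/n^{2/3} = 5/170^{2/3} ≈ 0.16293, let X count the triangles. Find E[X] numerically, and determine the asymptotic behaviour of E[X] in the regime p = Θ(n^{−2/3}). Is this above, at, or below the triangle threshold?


Number of potential triangles: C(170, 3) = 804440.
Each occurs with probability p³ ≈ (0.16293)³ ≈ 4.3252595e-03.
By linearity: E[X] = C(170, 3)·p³ ≈ 804440 · 4.3252595e-03 ≈ 3479.41176.
Since α = 2/3 < 1, p = c/n^{2/3} ≫ 1/n is above the triangle threshold p ~ 1/n. Asymptotically E[X] ~ (c³/6)·n^{3(1−α)} = (5³/6)·n^{1} → ∞; triangles are abundant w.h.p.

E[X] ≈ 3479.41176; in regime p = Θ(1/n^{2/3}) E[X] diverges (above the triangle threshold p ~ 1/n).


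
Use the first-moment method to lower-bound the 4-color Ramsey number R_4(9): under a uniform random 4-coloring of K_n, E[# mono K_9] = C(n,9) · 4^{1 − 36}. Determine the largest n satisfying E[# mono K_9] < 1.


We need C(n, 9) · 4^{1 − 36} < 1, i.e. C(n, 9) < 4^{36 − 1} = 1180591620717411303424.
Check values of n near the boundary:
  n = 911: C(911, 9) = 1144686900492291197405; 1144686900492291197405 < 1180591620717411303424? YES
  n = 912: C(912, 9) = 1156095740032081475120; 1156095740032081475120 < 1180591620717411303424? YES
  n = 913: C(913, 9) = 1167605542753639808390; 1167605542753639808390 < 1180591620717411303424? YES
  n = 914: C(914, 9) = 1179217089587653905932; 1179217089587653905932 < 1180591620717411303424? YES
  n = 915: C(915, 9) = 1190931166636537885130; 1190931166636537885130 < 1180591620717411303424? NO
  n = 916: C(916, 9) = 1202748565202942340440; 1202748565202942340440 < 1180591620717411303424? NO
  n = 917: C(917, 9) = 1214670081818390006810; 1214670081818390006810 < 1180591620717411303424? NO
The largest n with C(n, 9) < 1180591620717411303424 is n = 914 (where E[X] = 294804272396913476483/295147905179352825856 ≈ 0.99884). Hence R_4(9) > 914, i.e. R_4(9) ≥ 915.

Largest n = 914; hence R_4(9) > 914.


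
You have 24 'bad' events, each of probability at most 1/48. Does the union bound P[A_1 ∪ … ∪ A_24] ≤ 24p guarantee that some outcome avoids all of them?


Union bound: P[∪_{i=1}^{24} A_i] ≤ Σ_i P[A_i] ≤ 24·p = 24·(1/48) = 1/2.
Numerically: 1/2 ≈ 0.5000000.
Is 1/2 < 1? YES.
Since P[∪ A_i] ≤ 1/2 < 1, the complement has P[∩ A_i^c] ≥ 1 − 1/2 = 1/2 > 0, so some outcome avoids every A_i.

24·p = 1/2 ≈ 0.5000000; existence CERTIFIED by the union bound.


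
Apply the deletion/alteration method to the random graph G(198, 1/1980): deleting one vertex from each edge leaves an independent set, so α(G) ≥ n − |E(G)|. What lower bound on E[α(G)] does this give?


E[|E(G)|] = C(198, 2)·p = 19503 · (1/1980) = 197/20.
E[α(G)] ≥ n − E[|E(G)|] = 198 − 197/20 = 3763/20.
Numerically: ≈ 188.15000.
(This is only a lower bound; the true E[α(G)] may be larger.)

E[α(G)] ≥ 3763/20 ≈ 188.15000.


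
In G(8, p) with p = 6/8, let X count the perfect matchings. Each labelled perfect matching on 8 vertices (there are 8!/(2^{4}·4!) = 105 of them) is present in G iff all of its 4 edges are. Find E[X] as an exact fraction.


K_8 has 8!/(2^{4}·4!) = 105 labelled perfect matchings.
For each such perfect matching H, let X_H = 1 if all 4 edges of H are present in G. Then P[X_H = 1] = p^{4} = (3/4)^{4} = 81/256.
Summing the indicators: E[X] = Σ_H E[X_H] = 105 · p^{4} = 105 · 81/256 = 8505/256.
Numerically: E[X] ≈ 33.223.

E[X] = 105 · (3/4)^{4} = 8505/256 ≈ 33.223.


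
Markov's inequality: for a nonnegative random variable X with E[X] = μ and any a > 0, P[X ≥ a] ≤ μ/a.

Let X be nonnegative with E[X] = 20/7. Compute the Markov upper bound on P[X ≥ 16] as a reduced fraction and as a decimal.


μ = E[X] = 20/7, a = 16.
Markov: P[X ≥ 16] ≤ μ/a = (20/7)/16 = 5/28.
Numerically: ≈ 0.1786.
(Since a = 16 > μ = 2.8571, the bound 5/28 is < 1 and informative.)

P[X ≥ 16] ≤ 5/28 ≈ 0.1786.


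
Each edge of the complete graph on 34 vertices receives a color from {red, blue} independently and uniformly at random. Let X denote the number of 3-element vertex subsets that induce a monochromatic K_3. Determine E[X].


Let X = Σ_S X_S over the C(34, 3) = 5984 subsets S of size 3, where X_S = 1 if the K_3 on S is monochromatic.
For a fixed S, the K_3 on S has C(3, 2) = 3 edges. P[all 3 edges red] = (1/2)^3, and likewise for blue, so P[monochromatic] = 2·(1/2)^3 = 2^{1 − 3} = 1/4.
By linearity of expectation: E[X] = C(34, 3) · 2^{1 − 3} = 5984 · 1/4 = 1496.
Numerically: E[X] ≈ 1496.000.

E[X] = C(34,3)·2^(1−C(3,2)) = 1496 ≈ 1496.000.


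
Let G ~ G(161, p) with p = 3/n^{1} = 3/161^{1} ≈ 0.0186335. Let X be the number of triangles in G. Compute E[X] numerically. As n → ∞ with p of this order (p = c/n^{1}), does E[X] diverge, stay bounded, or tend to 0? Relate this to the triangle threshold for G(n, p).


Number of potential triangles: C(161, 3) = 682640.
Each occurs with probability p³ ≈ (0.0186335)³ ≈ 6.46972969e-06.
By linearity: E[X] = C(161, 3)·p³ ≈ 682640 · 6.46972969e-06 ≈ 4.416496.
Here α = 1, so p = 3/n is exactly at the triangle threshold p ~ 1/n. Asymptotically E[X] → c³/6 = 3³/6 = 9/2 ≈ 4.500000, a bounded constant. In this regime the triangle count is asymptotically Poisson(c³/6).

E[X] ≈ 4.416496; in regime p = Θ(1/n^{1}) E[X] stays bounded (at the triangle threshold p ~ 1/n).


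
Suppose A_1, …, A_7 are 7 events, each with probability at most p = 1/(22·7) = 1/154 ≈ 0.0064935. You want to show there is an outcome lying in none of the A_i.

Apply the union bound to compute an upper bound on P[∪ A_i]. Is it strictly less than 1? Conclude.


Union bound: P[∪_{i=1}^{7} A_i] ≤ Σ_i P[A_i] ≤ 7·p = 7·(1/154) = 1/22.
Numerically: 1/22 ≈ 0.0454545.
Is 1/22 < 1? YES.
Since P[∪ A_i] ≤ 1/22 < 1, the complement has P[∩ A_i^c] ≥ 1 − 1/22 = 21/22 > 0, so some outcome avoids every A_i.

7·p = 1/22 ≈ 0.0454545; existence CERTIFIED by the union bound.


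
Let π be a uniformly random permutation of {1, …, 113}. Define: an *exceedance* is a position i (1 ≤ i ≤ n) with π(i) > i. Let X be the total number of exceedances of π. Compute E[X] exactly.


Write X = Σ_{i=1}^{113} X_i, where X_i = 1_{π(i) > i}.
For each fixed i, π(i) is uniform over {1, …, 113} (marginal of a uniform permutation), so P[π(i) > i] = (n − i)/n. Summing: Σ_{i=1}^{113} (n − i)/n = (0 + 1 + … + 112)/113 = 113(113 − 1)/(2·113) = (113 − 1)/2.
Hence E[X] = Σ_{i=1}^{113} (113 − i)/113 = 56 ≈ 56.0000.

E[X] = 56 = 56.0000.


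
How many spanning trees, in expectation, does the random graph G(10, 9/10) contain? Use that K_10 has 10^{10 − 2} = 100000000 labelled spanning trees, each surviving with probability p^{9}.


K_10 has 10^{10 − 2} = 100000000 labelled spanning trees.
For each such spanning tree H, let X_H = 1 if all 9 edges of H are present in G. Then P[X_H = 1] = p^{9} = (9/10)^{9} = 387420489/1000000000.
Summing the indicators: E[X] = Σ_H E[X_H] = 100000000 · p^{9} = 100000000 · 387420489/1000000000 = 387420489/10.
Numerically: E[X] ≈ 3.874e+07.

E[X] = 100000000 · (9/10)^{9} = 387420489/10 ≈ 3.874e+07.


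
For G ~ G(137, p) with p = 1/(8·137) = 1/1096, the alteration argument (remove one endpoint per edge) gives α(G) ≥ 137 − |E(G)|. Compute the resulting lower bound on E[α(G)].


E[|E(G)|] = C(137, 2)·p = 9316 · (1/1096) = 17/2.
E[α(G)] ≥ n − E[|E(G)|] = 137 − 17/2 = 257/2.
Numerically: ≈ 128.5000.
(This is only a lower bound; the true E[α(G)] may be larger.)

E[α(G)] ≥ 257/2 ≈ 128.5000.


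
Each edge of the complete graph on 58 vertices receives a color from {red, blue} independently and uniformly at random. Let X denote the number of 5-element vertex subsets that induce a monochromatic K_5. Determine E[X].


Let X = Σ_S X_S over the C(58, 5) = 4582116 subsets S of size 5, where X_S = 1 if the K_5 on S is monochromatic.
For a fixed S, the K_5 on S has C(5, 2) = 10 edges. P[all 10 edges red] = (1/2)^10, and likewise for blue, so P[monochromatic] = 2·(1/2)^10 = 2^{1 − 10} = 1/512.
By linearity: E[X] = C(58, 5) · 2^{1 − 10} = 4582116 · 1/512 = 1145529/128.
Numerically: E[X] ≈ 8949.4453.

E[X] = C(58,5)·2^(1−C(5,2)) = 1145529/128 ≈ 8949.4453.


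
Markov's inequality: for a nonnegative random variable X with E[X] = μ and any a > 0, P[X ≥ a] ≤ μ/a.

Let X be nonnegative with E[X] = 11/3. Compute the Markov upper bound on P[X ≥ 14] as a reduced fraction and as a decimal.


μ = E[X] = 11/3, a = 14.
Markov: P[X ≥ 14] ≤ μ/a = (11/3)/14 = 11/42.
Numerically: ≈ 0.2619.
(Since a = 14 > μ = 3.6667, the bound 11/42 is < 1 and informative.)

P[X ≥ 14] ≤ 11/42 ≈ 0.2619.


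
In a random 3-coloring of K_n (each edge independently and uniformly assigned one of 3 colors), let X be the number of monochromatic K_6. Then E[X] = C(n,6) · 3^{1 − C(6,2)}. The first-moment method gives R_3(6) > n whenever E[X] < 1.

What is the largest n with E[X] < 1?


We need C(n, 6) · 3^{1 − 15} < 1, i.e. C(n, 6) < 3^{15 − 1} = 4782969.
Check values of n near the boundary:
  n = 38: C(38, 6) = 2760681; 2760681 < 4782969? YES
  n = 39: C(39, 6) = 3262623; 3262623 < 4782969? YES
  n = 40: C(40, 6) = 3838380; 3838380 < 4782969? YES
  n = 41: C(41, 6) = 4496388; 4496388 < 4782969? YES
  n = 42: C(42, 6) = 5245786; 5245786 < 4782969? NO
The largest n with C(n, 6) < 4782969 is n = 41 (where E[X] = 1498796/1594323 ≈ 0.9400830). Hence R_3(6) > 41, i.e. R_3(6) ≥ 42.

Largest n = 41; hence R_3(6) > 41.


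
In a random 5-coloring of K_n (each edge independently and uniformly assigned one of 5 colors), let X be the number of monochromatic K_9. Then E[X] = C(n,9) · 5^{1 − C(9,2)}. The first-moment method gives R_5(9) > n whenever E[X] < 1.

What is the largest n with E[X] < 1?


We need C(n, 9) · 5^{1 − 36} < 1, i.e. C(n, 9) < 5^{36 − 1} = 2910383045673370361328125.
Check values of n near the boundary:
  n = 2167: C(2167, 9) = 2855899084841489792706810; 2855899084841489792706810 < 2910383045673370361328125? YES
  n = 2168: C(2168, 9) = 2867804175977929537095120; 2867804175977929537095120 < 2910383045673370361328125? YES
  n = 2169: C(2169, 9) = 2879753360044504243499683; 2879753360044504243499683 < 2910383045673370361328125? YES
  n = 2170: C(2170, 9) = 2891746779868845075610510; 2891746779868845075610510 < 2910383045673370361328125? YES
  n = 2171: C(2171, 9) = 2903784578674959601827205; 2903784578674959601827205 < 2910383045673370361328125? YES
  n = 2172: C(2172, 9) = 2915866900084148060642020; 2915866900084148060642020 < 2910383045673370361328125? NO
The largest n with C(n, 9) < 2910383045673370361328125 is n = 2171 (where E[X] = 580756915734991920365441/582076609134674072265625 ≈ 0.99773). Hence R_5(9) > 2171, i.e. R_5(9) ≥ 2172.

Largest n = 2171; hence R_5(9) > 2171.


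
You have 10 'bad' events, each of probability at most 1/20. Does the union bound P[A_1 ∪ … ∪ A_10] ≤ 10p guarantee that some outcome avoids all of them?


Union bound: P[∪_{i=1}^{10} A_i] ≤ Σ_i P[A_i] ≤ 10·p = 10·(1/20) = 1/2.
Numerically: 1/2 ≈ 0.5000000.
Is 1/2 < 1? YES.
Since P[∪ A_i] ≤ 1/2 < 1, the complement has P[∩ A_i^c] ≥ 1 − 1/2 = 1/2 > 0, so some outcome avoids every A_i.

10·p = 1/2 ≈ 0.5000000; existence CERTIFIED by the union bound.


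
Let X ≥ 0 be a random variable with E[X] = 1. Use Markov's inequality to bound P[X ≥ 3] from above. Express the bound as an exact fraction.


μ = E[X] = 1, a = 3.
Markov: P[X ≥ 3] ≤ μ/a = (1)/3 = 1/3.
Numerically: ≈ 0.33333.
(Since a = 3 > μ = 1.00000, the bound 1/3 is < 1 and informative.)

P[X ≥ 3] ≤ 1/3 ≈ 0.33333.


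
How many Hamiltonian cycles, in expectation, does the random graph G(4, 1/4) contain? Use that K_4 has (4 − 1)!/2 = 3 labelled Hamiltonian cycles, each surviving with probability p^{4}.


K_4 has (4 − 1)!/2 = 3 labelled Hamiltonian cycles.
For each such Hamiltonian cycle H, let X_H = 1 if all 4 edges of H are present in G. Then P[X_H = 1] = p^{4} = (1/4)^{4} = 1/256.
By linearity of expectation: E[X] = Σ_H E[X_H] = 3 · p^{4} = 3 · 1/256 = 3/256.
Numerically: E[X] ≈ 0.0117188.

E[X] = 3 · (1/4)^{4} = 3/256 ≈ 0.0117188.


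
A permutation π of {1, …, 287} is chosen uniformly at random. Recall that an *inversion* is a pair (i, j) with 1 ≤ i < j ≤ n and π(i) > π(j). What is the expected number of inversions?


Write X = Σ X_I over the C(287, 2) = 41041 pairs i < j, with X_I the indicator of one inversion.
There are 41041 indicators.
For each fixed pair i < j, the values π(i) and π(j) are two distinct elements of {1, …, 287} in uniformly random order; by symmetry P[π(i) > π(j)] = 1/2.
By linearity: E[X] = 41041 · (1/2) = C(287, 2) · (1/2) = 41041/2 = 41041/2 ≈ 20520.50000.

E[X] = 41041/2 = 20520.50000.


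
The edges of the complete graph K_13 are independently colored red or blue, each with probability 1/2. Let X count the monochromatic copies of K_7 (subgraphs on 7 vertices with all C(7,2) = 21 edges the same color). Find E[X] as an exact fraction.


Let X = Σ_S X_S over the C(13, 7) = 1716 subsets S of size 7, where X_S = 1 if the K_7 on S is monochromatic.
For a fixed S, the K_7 on S has C(7, 2) = 21 edges. P[all 21 edges red] = (1/2)^21, and likewise for blue, so P[monochromatic] = 2·(1/2)^21 = 2^{1 − 21} = 1/1048576.
By linearity: E[X] = C(13, 7) · 2^{1 − 21} = 1716 · 1/1048576 = 429/262144.
Numerically: E[X] ≈ 0.001637.

E[X] = C(13,7)·2^(1−C(7,2)) = 429/262144 ≈ 0.001637.


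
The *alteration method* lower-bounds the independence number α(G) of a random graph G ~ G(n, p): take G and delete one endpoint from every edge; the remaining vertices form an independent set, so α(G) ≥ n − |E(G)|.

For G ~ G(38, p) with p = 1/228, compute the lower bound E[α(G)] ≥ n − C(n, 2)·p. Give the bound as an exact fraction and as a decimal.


E[|E(G)|] = C(38, 2)·p = 703 · (1/228) = 37/12.
E[α(G)] ≥ n − E[|E(G)|] = 38 − 37/12 = 419/12.
Numerically: ≈ 34.9167.
(This is only a lower bound; the true E[α(G)] may be larger.)

E[α(G)] ≥ 419/12 ≈ 34.9167.


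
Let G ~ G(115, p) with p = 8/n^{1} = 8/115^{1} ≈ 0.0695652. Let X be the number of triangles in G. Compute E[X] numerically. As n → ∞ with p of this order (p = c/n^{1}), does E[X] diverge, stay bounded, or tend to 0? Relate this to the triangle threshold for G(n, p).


Number of potential triangles: C(115, 3) = 246905.
Each occurs with probability p³ ≈ (0.0695652)³ ≈ 3.36648311e-04.
By linearity: E[X] = C(115, 3)·p³ ≈ 246905 · 3.36648311e-04 ≈ 83.120151.
Here α = 1, so p = 8/n is exactly at the triangle threshold p ~ 1/n. Asymptotically E[X] → c³/6 = 8³/6 = 256/3 ≈ 85.333333, a bounded constant. In this regime the triangle count is asymptotically Poisson(c³/6).

E[X] ≈ 83.120151; in regime p = Θ(1/n^{1}) E[X] stays bounded (at the triangle threshold p ~ 1/n).


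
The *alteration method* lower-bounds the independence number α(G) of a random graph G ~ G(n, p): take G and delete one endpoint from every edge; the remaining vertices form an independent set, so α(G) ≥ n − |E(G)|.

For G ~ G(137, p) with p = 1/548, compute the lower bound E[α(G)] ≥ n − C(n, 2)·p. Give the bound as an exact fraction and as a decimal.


E[|E(G)|] = C(137, 2)·p = 9316 · (1/548) = 17.
E[α(G)] ≥ n − E[|E(G)|] = 137 − 17 = 120.
Numerically: ≈ 120.00000.
(This is only a lower bound; the true E[α(G)] may be larger.)

E[α(G)] ≥ 120 ≈ 120.00000.


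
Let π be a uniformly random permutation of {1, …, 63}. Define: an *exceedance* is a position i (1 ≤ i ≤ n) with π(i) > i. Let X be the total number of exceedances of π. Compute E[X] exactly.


Write X = Σ_{i=1}^{63} X_i, where X_i = 1_{π(i) > i}.
For each fixed i, π(i) is uniform over {1, …, 63} (marginal of a uniform permutation), so P[π(i) > i] = (n − i)/n. Summing: Σ_{i=1}^{63} (n − i)/n = (0 + 1 + … + 62)/63 = 63(63 − 1)/(2·63) = (63 − 1)/2.
Hence E[X] = Σ_{i=1}^{63} (63 − i)/63 = 31 ≈ 31.000.

E[X] = 31 = 31.000.


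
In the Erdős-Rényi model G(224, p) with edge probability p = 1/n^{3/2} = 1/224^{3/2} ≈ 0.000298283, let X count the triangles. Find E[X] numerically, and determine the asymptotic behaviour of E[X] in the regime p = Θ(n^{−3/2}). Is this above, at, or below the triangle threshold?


Number of potential triangles: C(224, 3) = 1848224.
Each occurs with probability p³ ≈ (0.000298283)³ ≈ 2.65389611e-11.
By linearity: E[X] = C(224, 3)·p³ ≈ 1848224 · 2.65389611e-11 ≈ 0.000049.
Since α = 3/2 > 1, p = c/n^{3/2} = o(1/n) is below the triangle threshold p ~ 1/n. Asymptotically E[X] ~ (c³/6)·n^{3(1−α)} = (1³/6)·n^{-1.5} → 0, so by Markov's inequality G has no triangles w.h.p.

E[X] ≈ 0.000049; in regime p = Θ(1/n^{3/2}) E[X] tends to 0 (below the triangle threshold p ~ 1/n).


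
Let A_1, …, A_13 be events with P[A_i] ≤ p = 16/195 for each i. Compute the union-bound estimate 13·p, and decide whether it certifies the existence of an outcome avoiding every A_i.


Union bound: P[∪_{i=1}^{13} A_i] ≤ Σ_i P[A_i] ≤ 13·p = 13·(16/195) = 16/15.
Numerically: 16/15 ≈ 1.0666667.
Is 16/15 < 1? NO.
Since the bound 16/15 is ≥ 1, the union bound is uninformative here; it does NOT by itself certify existence.

13·p = 16/15 ≈ 1.0666667; existence NOT certified by the union bound.


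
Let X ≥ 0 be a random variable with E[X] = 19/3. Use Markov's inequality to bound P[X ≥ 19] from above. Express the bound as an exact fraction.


μ = E[X] = 19/3, a = 19.
Markov: P[X ≥ 19] ≤ μ/a = (19/3)/19 = 1/3.
Numerically: ≈ 0.3333.
(Since a = 19 > μ = 6.3333, the bound 1/3 is < 1 and informative.)

P[X ≥ 19] ≤ 1/3 ≈ 0.3333.


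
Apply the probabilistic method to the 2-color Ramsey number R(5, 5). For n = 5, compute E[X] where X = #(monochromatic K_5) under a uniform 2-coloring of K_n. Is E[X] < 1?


E[X] = C(5, 5) · 2^{1 − 10} = 1 · 2^{−9} = 1/512.
As a reduced fraction: E[X] = 1/512 ≈ 0.001953.
Is E[X] < 1? YES.
Since E[X] < 1, there exists a 2-coloring of K_{5} with no monochromatic K_5; hence R(5, 5) > 5.

E[X] = 1/512 ≈ 0.001953; E[X] < 1, so R(5, 5) > 5.


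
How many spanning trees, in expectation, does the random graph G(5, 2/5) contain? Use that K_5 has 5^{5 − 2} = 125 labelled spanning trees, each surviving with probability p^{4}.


K_5 has 5^{5 − 2} = 125 labelled spanning trees.
For each such spanning tree H, let X_H = 1 if all 4 edges of H are present in G. Then P[X_H = 1] = p^{4} = (2/5)^{4} = 16/625.
Summing the indicators: E[X] = Σ_H E[X_H] = 125 · p^{4} = 125 · 16/625 = 16/5.
Numerically: E[X] ≈ 3.2.

E[X] = 125 · (2/5)^{4} = 16/5 ≈ 3.2.


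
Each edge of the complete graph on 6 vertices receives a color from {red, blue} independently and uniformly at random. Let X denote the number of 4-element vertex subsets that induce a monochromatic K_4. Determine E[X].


Let X = Σ_S X_S over the C(6, 4) = 15 subsets S of size 4, where X_S = 1 if the K_4 on S is monochromatic.
For a fixed S, the K_4 on S has C(4, 2) = 6 edges. P[all 6 edges red] = (1/2)^6, and likewise for blue, so P[monochromatic] = 2·(1/2)^6 = 2^{1 − 6} = 1/32.
By linearity: E[X] = C(6, 4) · 2^{1 − 6} = 15 · 1/32 = 15/32.
Numerically: E[X] ≈ 0.4688.

E[X] = C(6,4)·2^(1−C(4,2)) = 15/32 ≈ 0.4688.


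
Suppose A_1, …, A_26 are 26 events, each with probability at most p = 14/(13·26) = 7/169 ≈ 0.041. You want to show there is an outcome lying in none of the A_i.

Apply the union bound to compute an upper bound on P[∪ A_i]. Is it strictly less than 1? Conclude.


Union bound: P[∪_{i=1}^{26} A_i] ≤ Σ_i P[A_i] ≤ 26·p = 26·(7/169) = 14/13.
Numerically: 14/13 ≈ 1.077.
Is 14/13 < 1? NO.
Since the bound 14/13 is ≥ 1, the union bound is uninformative here; it does NOT by itself certify existence.

26·p = 14/13 ≈ 1.077; existence NOT certified by the union bound.


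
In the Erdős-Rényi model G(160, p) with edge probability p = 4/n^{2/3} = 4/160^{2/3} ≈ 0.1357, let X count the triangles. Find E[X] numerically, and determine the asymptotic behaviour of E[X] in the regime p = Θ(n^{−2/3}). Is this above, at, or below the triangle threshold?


Number of potential triangles: C(160, 3) = 669920.
Each occurs with probability p³ ≈ (0.1357)³ ≈ 2.500000e-03.
By linearity: E[X] = C(160, 3)·p³ ≈ 669920 · 2.500000e-03 ≈ 1674.8000.
Since α = 2/3 < 1, p = c/n^{2/3} ≫ 1/n is above the triangle threshold p ~ 1/n. Asymptotically E[X] ~ (c³/6)·n^{3(1−α)} = (4³/6)·n^{1} → ∞; triangles are abundant w.h.p.

E[X] ≈ 1674.8000; in regime p = Θ(1/n^{2/3}) E[X] diverges (above the triangle threshold p ~ 1/n).


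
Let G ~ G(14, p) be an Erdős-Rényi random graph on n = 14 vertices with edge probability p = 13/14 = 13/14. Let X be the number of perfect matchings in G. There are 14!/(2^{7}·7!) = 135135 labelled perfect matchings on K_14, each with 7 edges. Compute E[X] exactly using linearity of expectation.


K_14 has 14!/(2^{7}·7!) = 135135 labelled perfect matchings.
For each such perfect matching H, let X_H = 1 if all 7 edges of H are present in G. Then P[X_H = 1] = p^{7} = (13/14)^{7} = 62748517/105413504.
By linearity: E[X] = Σ_H E[X_H] = 135135 · p^{7} = 135135 · 62748517/105413504 = 1211360120685/15059072.
Numerically: E[X] ≈ 8.044e+04.

E[X] = 135135 · (13/14)^{7} = 1211360120685/15059072 ≈ 8.044e+04.


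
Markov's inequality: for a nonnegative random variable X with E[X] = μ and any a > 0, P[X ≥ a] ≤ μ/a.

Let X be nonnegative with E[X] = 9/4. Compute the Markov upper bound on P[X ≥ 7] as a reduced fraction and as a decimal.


μ = E[X] = 9/4, a = 7.
Markov: P[X ≥ 7] ≤ μ/a = (9/4)/7 = 9/28.
Numerically: ≈ 0.32143.
(Since a = 7 > μ = 2.25000, the bound 9/28 is < 1 and informative.)

P[X ≥ 7] ≤ 9/28 ≈ 0.32143.


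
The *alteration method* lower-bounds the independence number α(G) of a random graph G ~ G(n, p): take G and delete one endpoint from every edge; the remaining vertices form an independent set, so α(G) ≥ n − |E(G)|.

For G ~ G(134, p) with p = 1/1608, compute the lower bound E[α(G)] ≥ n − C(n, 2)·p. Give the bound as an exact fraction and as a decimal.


E[|E(G)|] = C(134, 2)·p = 8911 · (1/1608) = 133/24.
E[α(G)] ≥ n − E[|E(G)|] = 134 − 133/24 = 3083/24.
Numerically: ≈ 128.458333.
(This is only a lower bound; the true E[α(G)] may be larger.)

E[α(G)] ≥ 3083/24 ≈ 128.458333.


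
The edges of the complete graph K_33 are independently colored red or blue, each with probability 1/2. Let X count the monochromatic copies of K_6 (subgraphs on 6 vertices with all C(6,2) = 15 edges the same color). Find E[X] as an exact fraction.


Let X = Σ_S X_S over the C(33, 6) = 1107568 subsets S of size 6, where X_S = 1 if the K_6 on S is monochromatic.
For a fixed S, the K_6 on S has C(6, 2) = 15 edges. P[all 15 edges red] = (1/2)^15, and likewise for blue, so P[monochromatic] = 2·(1/2)^15 = 2^{1 − 15} = 1/16384.
By linearity of expectation: E[X] = C(33, 6) · 2^{1 − 15} = 1107568 · 1/16384 = 69223/1024.
Numerically: E[X] ≈ 67.600586.

E[X] = C(33,6)·2^(1−C(6,2)) = 69223/1024 ≈ 67.600586.


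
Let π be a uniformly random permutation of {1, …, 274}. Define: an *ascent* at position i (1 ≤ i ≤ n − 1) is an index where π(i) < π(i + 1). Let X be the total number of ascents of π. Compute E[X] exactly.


Write X = Σ X_I over i = 1, …, 273, with X_I the indicator of one ascent.
There are 273 indicators.
For each fixed i, the pair (π(i), π(i+1)) is a uniformly random ordered pair of distinct values from {1, …, 274}; by symmetry P[π(i) < π(i+1)] = 1/2.
By linearity: E[X] = 273 · (1/2) = (274 − 1) · (1/2) = 273/2 ≈ 136.50000.

E[X] = 273/2 = 136.50000.


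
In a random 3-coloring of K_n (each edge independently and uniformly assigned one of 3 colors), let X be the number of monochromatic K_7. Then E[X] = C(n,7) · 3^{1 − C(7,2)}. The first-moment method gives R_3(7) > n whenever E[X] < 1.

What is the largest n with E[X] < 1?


We need C(n, 7) · 3^{1 − 21} < 1, i.e. C(n, 7) < 3^{21 − 1} = 3486784401.
Check values of n near the boundary:
  n = 80: C(80, 7) = 3176716400; 3176716400 < 3486784401? YES
  n = 81: C(81, 7) = 3477216600; 3477216600 < 3486784401? YES
  n = 82: C(82, 7) = 3801756816; 3801756816 < 3486784401? NO
The largest n with C(n, 7) < 3486784401 is n = 81 (where E[X] = 42928600/43046721 ≈ 0.9972560). Hence R_3(7) > 81, i.e. R_3(7) ≥ 82.

Largest n = 81; hence R_3(7) > 81.


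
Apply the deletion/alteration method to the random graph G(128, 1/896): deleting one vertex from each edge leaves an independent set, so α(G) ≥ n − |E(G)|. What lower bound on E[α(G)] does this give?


E[|E(G)|] = C(128, 2)·p = 8128 · (1/896) = 127/14.
E[α(G)] ≥ n − E[|E(G)|] = 128 − 127/14 = 1665/14.
Numerically: ≈ 118.92857.
(This is only a lower bound; the true E[α(G)] may be larger.)

E[α(G)] ≥ 1665/14 ≈ 118.92857.


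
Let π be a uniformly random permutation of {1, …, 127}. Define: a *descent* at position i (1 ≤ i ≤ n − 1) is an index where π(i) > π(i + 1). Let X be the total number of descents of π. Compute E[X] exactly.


Write X = Σ X_I over i = 1, …, 126, with X_I the indicator of one descent.
There are 126 indicators.
For each fixed i, the pair (π(i), π(i+1)) is a uniformly random ordered pair of distinct values from {1, …, 127}; by symmetry P[π(i) > π(i+1)] = 1/2.
By linearity: E[X] = 126 · (1/2) = (127 − 1) · (1/2) = 63 ≈ 63.000.

E[X] = 63 = 63.000.


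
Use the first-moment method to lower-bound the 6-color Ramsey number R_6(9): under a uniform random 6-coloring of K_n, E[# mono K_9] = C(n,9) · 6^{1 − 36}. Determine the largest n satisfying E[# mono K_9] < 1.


We need C(n, 9) · 6^{1 − 36} < 1, i.e. C(n, 9) < 6^{36 − 1} = 1719070799748422591028658176.
Check values of n near the boundary:
  n = 4403: C(4403, 9) = 1699894433046281918452233150; 1699894433046281918452233150 < 1719070799748422591028658176? YES
  n = 4404: C(4404, 9) = 1703375445537161676647015880; 1703375445537161676647015880 < 1719070799748422591028658176? YES
  n = 4405: C(4405, 9) = 1706862792900636302463627150; 1706862792900636302463627150 < 1719070799748422591028658176? YES
  n = 4406: C(4406, 9) = 1710356485221788389505285700; 1710356485221788389505285700 < 1719070799748422591028658176? YES
  n = 4407: C(4407, 9) = 1713856532599459170657070050; 1713856532599459170657070050 < 1719070799748422591028658176? YES
  n = 4408: C(4408, 9) = 1717362945146264156457459600; 1717362945146264156457459600 < 1719070799748422591028658176? YES
  n = 4409: C(4409, 9) = 1720875732988608787686577131; 1720875732988608787686577131 < 1719070799748422591028658176? NO
  n = 4410: C(4410, 9) = 1724394906266704102180823710; 1724394906266704102180823710 < 1719070799748422591028658176? NO
The largest n with C(n, 9) < 1719070799748422591028658176 is n = 4408 (where E[X] = 35778394690547169926197075/35813974994758803979763712 ≈ 0.9990). Hence R_6(9) > 4408, i.e. R_6(9) ≥ 4409.

Largest n = 4408; hence R_6(9) > 4408.


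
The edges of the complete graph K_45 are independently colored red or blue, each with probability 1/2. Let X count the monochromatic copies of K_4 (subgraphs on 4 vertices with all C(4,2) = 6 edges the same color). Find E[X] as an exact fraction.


Let X = Σ_S X_S over the C(45, 4) = 148995 subsets S of size 4, where X_S = 1 if the K_4 on S is monochromatic.
For a fixed S, the K_4 on S has C(4, 2) = 6 edges. P[all 6 edges red] = (1/2)^6, and likewise for blue, so P[monochromatic] = 2·(1/2)^6 = 2^{1 − 6} = 1/32.
By linearity of expectation: E[X] = C(45, 4) · 2^{1 − 6} = 148995 · 1/32 = 148995/32.
Numerically: E[X] ≈ 4656.094.

E[X] = C(45,4)·2^(1−C(4,2)) = 148995/32 ≈ 4656.094.


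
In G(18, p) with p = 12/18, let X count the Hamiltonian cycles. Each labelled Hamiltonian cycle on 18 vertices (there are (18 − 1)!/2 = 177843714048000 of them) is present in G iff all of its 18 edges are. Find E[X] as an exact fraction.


K_18 has (18 − 1)!/2 = 177843714048000 labelled Hamiltonian cycles.
For each such Hamiltonian cycle H, let X_H = 1 if all 18 edges of H are present in G. Then P[X_H = 1] = p^{18} = (2/3)^{18} = 262144/387420489.
By linearity of expectation: E[X] = Σ_H E[X_H] = 177843714048000 · p^{18} = 177843714048000 · 262144/387420489 = 63951526166528000/531441.
Numerically: E[X] ≈ 1.20336e+11.

E[X] = 177843714048000 · (2/3)^{18} = 63951526166528000/531441 ≈ 1.20336e+11.
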